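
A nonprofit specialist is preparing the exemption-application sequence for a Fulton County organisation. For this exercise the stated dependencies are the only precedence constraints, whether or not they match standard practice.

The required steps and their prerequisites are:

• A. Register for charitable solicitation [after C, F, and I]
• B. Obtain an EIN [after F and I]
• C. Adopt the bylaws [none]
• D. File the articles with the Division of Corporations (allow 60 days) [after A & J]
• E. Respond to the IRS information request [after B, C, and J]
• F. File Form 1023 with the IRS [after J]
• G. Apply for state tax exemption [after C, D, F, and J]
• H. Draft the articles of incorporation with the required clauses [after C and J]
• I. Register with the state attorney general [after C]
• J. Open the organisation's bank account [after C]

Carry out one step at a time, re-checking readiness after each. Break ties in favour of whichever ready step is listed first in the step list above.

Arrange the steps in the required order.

C is the only step with nothing outstanding, so it goes first.
Now I and J have their prerequisites met. I is listed earlier, so I next.
J needed C, now all done → J.
Ready: F and H. F is listed earlier → F.
A and B now also ready, so the ready set is {A, B, H}; A is listed earlier → A.
Ready: B, D and H. B is listed earlier → B.
E now also ready, so the ready set is {D, E, H}; D is listed earlier → D.
G now also ready, so the ready set is {E, G, H}; E is listed earlier → E.
Ready: G and H. G is listed earlier → G.
H is the only step now ready → H.

C, I, J, F, A, B, D, E, G, H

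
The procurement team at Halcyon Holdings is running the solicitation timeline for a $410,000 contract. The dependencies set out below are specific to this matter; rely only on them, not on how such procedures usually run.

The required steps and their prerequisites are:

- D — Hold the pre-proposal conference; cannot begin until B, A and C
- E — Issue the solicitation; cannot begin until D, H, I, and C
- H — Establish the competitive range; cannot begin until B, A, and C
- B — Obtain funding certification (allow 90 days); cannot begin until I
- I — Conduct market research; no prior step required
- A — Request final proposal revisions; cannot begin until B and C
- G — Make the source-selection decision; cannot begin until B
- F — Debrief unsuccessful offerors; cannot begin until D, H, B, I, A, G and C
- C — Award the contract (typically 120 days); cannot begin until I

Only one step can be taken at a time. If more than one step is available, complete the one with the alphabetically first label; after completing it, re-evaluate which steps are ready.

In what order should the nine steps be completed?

I B C A D G H E F

I is the only step with nothing outstanding, so it goes first.
Ready: B and C. B has the earlier label → B.
Now C and G have their prerequisites met. C has the earlier label, so C next.
A now also ready, so the ready set is {A, G}; A has the earlier label → A.
D and H now also ready, so the ready set is {D, G, H}; D has the earlier label → D.
Now G and H have their prerequisites met. G has the earlier label, so G next.
H needed A, B and C, now all done → H.
Ready: E and F. E has the earlier label → E.
F is the only step now ready → F.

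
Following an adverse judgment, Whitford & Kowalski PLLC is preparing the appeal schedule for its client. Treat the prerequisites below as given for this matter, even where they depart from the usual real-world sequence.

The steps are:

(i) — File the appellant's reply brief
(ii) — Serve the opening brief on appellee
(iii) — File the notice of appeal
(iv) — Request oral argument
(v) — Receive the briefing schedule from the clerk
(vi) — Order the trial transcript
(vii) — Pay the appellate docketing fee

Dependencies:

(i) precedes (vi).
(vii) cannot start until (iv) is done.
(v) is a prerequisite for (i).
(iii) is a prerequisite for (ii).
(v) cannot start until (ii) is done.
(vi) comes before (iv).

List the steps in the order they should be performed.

(iii) is the only step with nothing outstanding, so it goes first.
(ii) needed (iii), now all done → (ii).
That leaves (v) as the only ready step → (v).
That leaves (i) as the only ready step → (i).
(vi) is the only step now ready → (vi).
(iv) needed (vi), now all done → (iv).
Next only (vii) has its prerequisites met → (vii).

(iii), (ii), (v), (i), (vi), (iv), (vii)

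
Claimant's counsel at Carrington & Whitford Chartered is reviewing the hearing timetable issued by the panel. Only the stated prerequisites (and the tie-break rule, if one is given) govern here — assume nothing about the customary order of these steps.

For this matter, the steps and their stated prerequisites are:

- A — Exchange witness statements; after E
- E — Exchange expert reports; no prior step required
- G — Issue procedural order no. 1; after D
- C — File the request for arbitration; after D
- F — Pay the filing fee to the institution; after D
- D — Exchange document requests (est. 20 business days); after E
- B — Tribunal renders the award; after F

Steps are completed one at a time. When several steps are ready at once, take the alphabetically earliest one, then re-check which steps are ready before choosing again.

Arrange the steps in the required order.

E has no prerequisites → E first.
A and D are both available; A has the earlier label → A.
D is the only step now ready → D.
Now C, F and G have their prerequisites met. C has the earlier label, so C next.
F and G are both available; F has the earlier label → F.
B now also ready, so the ready set is {B, G}; B has the earlier label → B.
G is the only step now ready → G.

E A D C F B G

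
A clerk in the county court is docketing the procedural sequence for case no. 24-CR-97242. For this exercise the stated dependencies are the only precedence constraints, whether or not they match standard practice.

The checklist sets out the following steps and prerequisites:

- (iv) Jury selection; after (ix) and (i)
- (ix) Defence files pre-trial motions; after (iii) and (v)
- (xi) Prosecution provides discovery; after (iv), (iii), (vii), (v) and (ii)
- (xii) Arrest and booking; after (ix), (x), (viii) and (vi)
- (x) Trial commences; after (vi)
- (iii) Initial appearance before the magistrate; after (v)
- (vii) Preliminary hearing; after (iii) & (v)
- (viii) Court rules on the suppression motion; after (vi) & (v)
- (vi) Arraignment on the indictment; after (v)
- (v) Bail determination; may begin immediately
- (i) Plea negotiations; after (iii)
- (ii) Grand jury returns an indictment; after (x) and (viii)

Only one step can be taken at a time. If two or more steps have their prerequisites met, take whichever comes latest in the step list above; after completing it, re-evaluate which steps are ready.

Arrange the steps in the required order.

(v) is the only step with nothing outstanding, so it goes first.
Ready: (vi) and (iii). (vi) is listed later → (vi).
(viii), (iii) and (x) are all available; (viii) is listed later → (viii).
Ready: (iii) and (x). (iii) is listed later → (iii).
Ready: (i), (vii), (x) and (ix). (i) is listed later → (i).
Now (vii), (x) and (ix) have their prerequisites met. (vii) is listed later, so (vii) next.
Now (x) and (ix) have their prerequisites met. (x) is listed later, so (x) next.
(ii) and (ix) are both available; (ii) is listed later → (ii).
That leaves (ix) as the only ready step → (ix).
Ready: (xii) and (iv). (xii) is listed later → (xii).
Next only (iv) has its prerequisites met → (iv).
(xi) needed (ii), (v), (vii), (iii) and (iv), now all done → (xi).

(v) (vi) (viii) (iii) (i) (vii) (x) (ii) (ix) (xii) (iv) (xi)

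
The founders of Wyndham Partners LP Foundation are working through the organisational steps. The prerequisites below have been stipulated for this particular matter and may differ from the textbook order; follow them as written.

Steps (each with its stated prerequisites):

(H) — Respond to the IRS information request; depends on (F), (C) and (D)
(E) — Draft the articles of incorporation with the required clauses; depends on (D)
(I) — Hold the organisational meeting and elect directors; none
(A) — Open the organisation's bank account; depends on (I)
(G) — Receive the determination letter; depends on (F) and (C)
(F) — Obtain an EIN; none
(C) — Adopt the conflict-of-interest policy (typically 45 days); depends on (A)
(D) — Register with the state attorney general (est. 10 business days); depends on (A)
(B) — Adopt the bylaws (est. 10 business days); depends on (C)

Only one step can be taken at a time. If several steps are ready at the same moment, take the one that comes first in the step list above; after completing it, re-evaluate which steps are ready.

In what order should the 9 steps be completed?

(I) (A) (F) (C) (G) (D) (H) (E) (B)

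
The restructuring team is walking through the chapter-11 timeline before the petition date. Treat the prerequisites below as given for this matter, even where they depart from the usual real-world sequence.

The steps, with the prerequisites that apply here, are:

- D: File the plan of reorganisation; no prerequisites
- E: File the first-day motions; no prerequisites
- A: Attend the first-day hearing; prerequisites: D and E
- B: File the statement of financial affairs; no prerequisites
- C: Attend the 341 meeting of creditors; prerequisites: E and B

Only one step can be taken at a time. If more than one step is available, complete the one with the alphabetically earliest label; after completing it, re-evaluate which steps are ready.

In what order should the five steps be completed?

Nothing is required for B, D and E. B has the earlier label → B first.
D and E are both available; D has the earlier label → D.
That leaves E as the only ready step → E.
Now A and C have their prerequisites met. A has the earlier label, so A next.
That leaves C as the only ready step → C.

B D E A C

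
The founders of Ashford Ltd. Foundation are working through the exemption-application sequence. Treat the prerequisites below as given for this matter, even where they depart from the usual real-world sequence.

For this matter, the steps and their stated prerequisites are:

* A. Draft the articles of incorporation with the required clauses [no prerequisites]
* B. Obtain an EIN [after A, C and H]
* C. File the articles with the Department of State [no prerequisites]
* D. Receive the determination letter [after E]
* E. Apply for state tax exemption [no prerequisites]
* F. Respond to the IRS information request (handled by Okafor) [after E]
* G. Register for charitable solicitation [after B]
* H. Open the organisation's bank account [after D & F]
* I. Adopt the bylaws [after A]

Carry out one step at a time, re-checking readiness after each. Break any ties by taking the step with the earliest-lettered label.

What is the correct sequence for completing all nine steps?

Nothing is required for A, C and E. A has the earlier label → A first.
I now also ready, so the ready set is {C, E, I}; C has the earlier label → C.
Now E and I have their prerequisites met. E has the earlier label, so E next.
D, F and I are all available; D has the earlier label → D.
Ready: F and I. F has the earlier label → F.
Now H and I have their prerequisites met. H has the earlier label, so H next.
B now also ready, so the ready set is {B, I}; B has the earlier label → B.
G now also ready, so the ready set is {G, I}; G has the earlier label → G.
I needed A, now all done → I.

A, C, E, D, F, H, B, G, I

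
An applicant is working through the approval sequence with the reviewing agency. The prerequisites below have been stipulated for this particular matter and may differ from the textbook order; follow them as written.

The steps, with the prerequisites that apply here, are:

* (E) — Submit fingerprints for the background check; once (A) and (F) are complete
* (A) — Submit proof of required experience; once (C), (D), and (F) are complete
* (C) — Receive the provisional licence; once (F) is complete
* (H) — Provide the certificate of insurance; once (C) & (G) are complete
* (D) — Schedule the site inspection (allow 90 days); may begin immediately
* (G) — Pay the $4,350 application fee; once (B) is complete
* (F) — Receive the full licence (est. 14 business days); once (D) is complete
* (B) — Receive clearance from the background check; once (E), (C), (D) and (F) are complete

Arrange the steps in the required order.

(D) has no prerequisites → (D) first.
(F) needed (D), now all done → (F).
(C) needed (F), now all done → (C).
(A) is the only step now ready → (A).
That leaves (E) as the only ready step → (E).
(B) needed (E), (C), (D) and (F), now all done → (B).
(G) needed (B), now all done → (G).
(H) is the only step now ready → (H).

(D), (F), (C), (A), (E), (B), (G), (H)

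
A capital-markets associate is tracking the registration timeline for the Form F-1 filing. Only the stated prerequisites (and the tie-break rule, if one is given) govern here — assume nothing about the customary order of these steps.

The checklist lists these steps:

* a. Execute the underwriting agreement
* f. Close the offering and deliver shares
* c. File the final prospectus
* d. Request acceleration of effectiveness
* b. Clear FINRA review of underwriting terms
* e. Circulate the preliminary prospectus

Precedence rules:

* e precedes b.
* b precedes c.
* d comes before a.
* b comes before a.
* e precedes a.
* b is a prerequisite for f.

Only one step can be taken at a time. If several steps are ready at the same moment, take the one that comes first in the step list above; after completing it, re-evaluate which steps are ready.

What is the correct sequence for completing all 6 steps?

d → e → b → a → f → c

d and e have no prerequisites; d is listed earlier, so d is first.
e is the only step now ready → e.
Next only b has its prerequisites met → b.
Now a, f and c have their prerequisites met. a is listed earlier, so a next.
Ready: f and c. f is listed earlier → f.
c needed b, now all done → c.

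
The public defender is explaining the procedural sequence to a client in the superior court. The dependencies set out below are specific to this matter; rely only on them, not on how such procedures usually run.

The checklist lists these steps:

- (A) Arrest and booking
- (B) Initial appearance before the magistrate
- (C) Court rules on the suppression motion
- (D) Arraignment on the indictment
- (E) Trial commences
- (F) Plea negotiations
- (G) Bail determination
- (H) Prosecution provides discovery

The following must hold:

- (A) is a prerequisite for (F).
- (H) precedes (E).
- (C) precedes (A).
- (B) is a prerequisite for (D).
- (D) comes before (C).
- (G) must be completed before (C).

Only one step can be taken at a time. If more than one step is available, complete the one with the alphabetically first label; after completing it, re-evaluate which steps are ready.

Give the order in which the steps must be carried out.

(B), (G) and (H) have no prerequisites; (B) has the earlier label, so (B) is first.
(D), (G) and (H) are all available; (D) has the earlier label → (D).
(G) and (H) are both available; (G) has the earlier label → (G).
Ready: (C) and (H). (C) has the earlier label → (C).
Ready: (A) and (H). (A) has the earlier label → (A).
Now (F) and (H) have their prerequisites met. (F) has the earlier label, so (F) next.
That leaves (H) as the only ready step → (H).
(E) is the only step now ready → (E).

(B) (D) (G) (C) (A) (F) (H) (E)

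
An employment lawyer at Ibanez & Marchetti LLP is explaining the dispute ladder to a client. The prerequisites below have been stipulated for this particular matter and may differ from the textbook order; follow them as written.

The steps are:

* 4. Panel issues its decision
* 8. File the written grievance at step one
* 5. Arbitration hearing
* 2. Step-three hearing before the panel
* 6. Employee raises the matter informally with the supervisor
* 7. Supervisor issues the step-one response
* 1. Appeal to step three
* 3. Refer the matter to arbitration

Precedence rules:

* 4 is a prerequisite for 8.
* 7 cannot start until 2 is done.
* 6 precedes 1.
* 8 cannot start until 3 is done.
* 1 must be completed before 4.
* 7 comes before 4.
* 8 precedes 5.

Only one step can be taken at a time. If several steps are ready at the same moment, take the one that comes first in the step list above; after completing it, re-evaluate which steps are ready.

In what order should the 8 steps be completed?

Nothing is required for 2, 6 and 3. 2 is listed earlier → 2 first.
Ready: 6, 7 and 3. 6 is listed earlier → 6.
1 now also ready, so the ready set is {7, 1, 3}; 7 is listed earlier → 7.
Now 1 and 3 have their prerequisites met. 1 is listed earlier, so 1 next.
4 now also ready, so the ready set is {4, 3}; 4 is listed earlier → 4.
That leaves 3 as the only ready step → 3.
Next only 8 has its prerequisites met → 8.
Next only 5 has its prerequisites met → 5.

2 6 7 1 4 3 8 5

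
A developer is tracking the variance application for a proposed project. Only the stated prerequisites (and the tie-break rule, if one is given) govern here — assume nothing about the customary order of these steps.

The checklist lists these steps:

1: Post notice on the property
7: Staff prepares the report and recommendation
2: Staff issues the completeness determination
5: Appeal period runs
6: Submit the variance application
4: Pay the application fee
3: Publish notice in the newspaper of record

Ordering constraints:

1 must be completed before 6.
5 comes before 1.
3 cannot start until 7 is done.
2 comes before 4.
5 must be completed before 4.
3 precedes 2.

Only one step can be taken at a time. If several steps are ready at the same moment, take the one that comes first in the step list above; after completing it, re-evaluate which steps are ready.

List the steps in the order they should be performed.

7 → 5 → 1 → 6 → 3 → 2 → 4

7 and 5 have no prerequisites; 7 is listed earlier, so 7 is first.
3 now also ready, so the ready set is {5, 3}; 5 is listed earlier → 5.
Ready: 1 and 3. 1 is listed earlier → 1.
6 now also ready, so the ready set is {6, 3}; 6 is listed earlier → 6.
That leaves 3 as the only ready step → 3.
That leaves 2 as the only ready step → 2.
That leaves 4 as the only ready step → 4.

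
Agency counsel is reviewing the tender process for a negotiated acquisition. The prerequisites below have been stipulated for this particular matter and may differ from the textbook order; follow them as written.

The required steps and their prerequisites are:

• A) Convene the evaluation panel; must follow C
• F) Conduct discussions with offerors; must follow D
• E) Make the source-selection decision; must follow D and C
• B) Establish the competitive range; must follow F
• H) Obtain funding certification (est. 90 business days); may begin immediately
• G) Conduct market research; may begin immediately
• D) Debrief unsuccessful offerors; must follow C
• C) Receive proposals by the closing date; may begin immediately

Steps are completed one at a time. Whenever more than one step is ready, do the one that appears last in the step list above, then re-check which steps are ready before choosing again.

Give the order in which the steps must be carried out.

C, D, G, H, E, F, B, A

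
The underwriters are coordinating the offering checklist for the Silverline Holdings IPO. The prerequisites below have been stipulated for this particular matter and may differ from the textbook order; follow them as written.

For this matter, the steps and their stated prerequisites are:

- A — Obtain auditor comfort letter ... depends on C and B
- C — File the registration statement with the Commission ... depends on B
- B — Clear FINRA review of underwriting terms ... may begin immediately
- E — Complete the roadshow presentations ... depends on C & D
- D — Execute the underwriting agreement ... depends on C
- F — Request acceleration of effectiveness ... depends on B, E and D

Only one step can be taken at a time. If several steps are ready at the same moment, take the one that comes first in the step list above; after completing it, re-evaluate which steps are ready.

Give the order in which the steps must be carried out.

B → C → A → D → E → F

Only B has no prerequisites, so it is first.
C needed B, now all done → C.
Now A and D have their prerequisites met. A is listed earlier, so A next.
D needed C, now all done → D.
Next only E has its prerequisites met → E.
F needed B, E and D, now all done → F.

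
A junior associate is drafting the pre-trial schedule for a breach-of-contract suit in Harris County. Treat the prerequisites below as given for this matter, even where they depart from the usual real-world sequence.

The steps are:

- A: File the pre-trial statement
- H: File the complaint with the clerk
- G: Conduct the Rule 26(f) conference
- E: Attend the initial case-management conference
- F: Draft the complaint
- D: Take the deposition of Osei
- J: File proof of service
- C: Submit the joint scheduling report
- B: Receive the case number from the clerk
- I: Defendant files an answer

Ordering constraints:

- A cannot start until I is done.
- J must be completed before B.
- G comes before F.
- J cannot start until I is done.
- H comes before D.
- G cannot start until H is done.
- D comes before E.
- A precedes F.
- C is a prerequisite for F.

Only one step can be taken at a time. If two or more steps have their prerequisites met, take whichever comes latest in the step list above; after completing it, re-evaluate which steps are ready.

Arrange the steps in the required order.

I, C and H have no prerequisites; I is listed later, so I is first.
J and A now also ready, so the ready set is {C, J, H, A}; C is listed later → C.
Now J, H and A have their prerequisites met. J is listed later, so J next.
Ready: B, H and A. B is listed later → B.
Ready: H and A. H is listed later → H.
Ready: D, G and A. D is listed later → D.
E, G and A are all available; E is listed later → E.
G and A are both available; G is listed later → G.
That leaves A as the only ready step → A.
F is the only step now ready → F.

I → C → J → B → H → D → E → G → A → F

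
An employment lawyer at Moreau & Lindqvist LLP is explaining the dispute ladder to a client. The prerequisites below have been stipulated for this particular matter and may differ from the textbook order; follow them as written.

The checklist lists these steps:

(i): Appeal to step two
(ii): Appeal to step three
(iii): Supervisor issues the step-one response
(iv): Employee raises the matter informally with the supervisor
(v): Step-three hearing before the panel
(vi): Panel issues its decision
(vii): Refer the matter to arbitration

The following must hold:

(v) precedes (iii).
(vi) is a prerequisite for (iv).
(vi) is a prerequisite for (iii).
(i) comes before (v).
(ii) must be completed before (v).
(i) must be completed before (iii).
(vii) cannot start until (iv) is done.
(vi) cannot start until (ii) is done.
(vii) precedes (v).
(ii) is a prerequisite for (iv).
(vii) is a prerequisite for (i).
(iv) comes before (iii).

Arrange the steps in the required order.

(ii), (vi), (iv), (vii), (i), (v), (iii)

(ii) has no prerequisites → (ii) first.
That leaves (vi) as the only ready step → (vi).
Next only (iv) has its prerequisites met → (iv).
That leaves (vii) as the only ready step → (vii).
Next only (i) has its prerequisites met → (i).
(v) needed (i), (ii) and (vii), now all done → (v).
(iii) is the only step now ready → (iii).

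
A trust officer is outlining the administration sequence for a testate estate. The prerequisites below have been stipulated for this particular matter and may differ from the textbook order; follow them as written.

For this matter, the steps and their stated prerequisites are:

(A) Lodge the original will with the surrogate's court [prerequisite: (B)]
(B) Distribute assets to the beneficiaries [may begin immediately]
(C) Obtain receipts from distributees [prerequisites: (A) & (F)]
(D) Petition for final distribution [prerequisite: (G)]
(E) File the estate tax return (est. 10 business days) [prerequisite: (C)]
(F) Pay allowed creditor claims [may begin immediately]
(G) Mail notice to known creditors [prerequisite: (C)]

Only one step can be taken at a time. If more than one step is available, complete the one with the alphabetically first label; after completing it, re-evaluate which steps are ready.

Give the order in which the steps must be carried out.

(B) and (F) have no prerequisites; (B) has the earlier label, so (B) is first.
(A) and (F) are both available; (A) has the earlier label → (A).
(F) is the only step now ready → (F).
(C) is the only step now ready → (C).
Now (E) and (G) have their prerequisites met. (E) has the earlier label, so (E) next.
(G) is the only step now ready → (G).
(D) is the only step now ready → (D).

(B) → (A) → (F) → (C) → (E) → (G) → (D)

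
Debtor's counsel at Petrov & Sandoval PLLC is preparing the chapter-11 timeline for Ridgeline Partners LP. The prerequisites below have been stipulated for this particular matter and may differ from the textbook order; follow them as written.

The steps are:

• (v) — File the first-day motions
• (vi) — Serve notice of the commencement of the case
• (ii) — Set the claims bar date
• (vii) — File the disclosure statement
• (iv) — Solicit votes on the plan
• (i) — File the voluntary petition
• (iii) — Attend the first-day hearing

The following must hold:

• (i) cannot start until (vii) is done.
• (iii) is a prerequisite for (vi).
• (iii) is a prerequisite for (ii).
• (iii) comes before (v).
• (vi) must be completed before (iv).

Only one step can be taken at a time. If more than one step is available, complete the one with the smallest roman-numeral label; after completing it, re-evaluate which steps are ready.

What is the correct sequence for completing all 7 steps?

(iii), (ii), (v), (vi), (iv), (vii), (i)

Nothing is required for (iii) and (vii). (iii) has the earlier label → (iii) first.
Now (ii), (v), (vi) and (vii) have their prerequisites met. (ii) has the earlier label, so (ii) next.
Now (v), (vi) and (vii) have their prerequisites met. (v) has the earlier label, so (v) next.
Ready: (vi) and (vii). (vi) has the earlier label → (vi).
(iv) now also ready, so the ready set is {(iv), (vii)}; (iv) has the earlier label → (iv).
Next only (vii) has its prerequisites met → (vii).
(i) is the only step now ready → (i).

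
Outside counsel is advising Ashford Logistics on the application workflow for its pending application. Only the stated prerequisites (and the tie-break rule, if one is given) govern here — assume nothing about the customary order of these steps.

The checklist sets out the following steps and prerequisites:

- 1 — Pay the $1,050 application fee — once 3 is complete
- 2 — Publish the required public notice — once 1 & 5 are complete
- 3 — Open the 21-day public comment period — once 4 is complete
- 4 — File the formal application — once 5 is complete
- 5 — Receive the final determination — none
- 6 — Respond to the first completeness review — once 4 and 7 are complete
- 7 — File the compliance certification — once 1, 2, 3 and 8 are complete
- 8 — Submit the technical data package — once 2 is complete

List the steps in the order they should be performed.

5, 4, 3, 1, 2, 8, 7, 6

5 is the only step with nothing outstanding, so it goes first.
That leaves 4 as the only ready step → 4.
That leaves 3 as the only ready step → 3.
1 is the only step now ready → 1.
Next only 2 has its prerequisites met → 2.
That leaves 8 as the only ready step → 8.
7 needed 1, 2, 3 and 8, now all done → 7.
Next only 6 has its prerequisites met → 6.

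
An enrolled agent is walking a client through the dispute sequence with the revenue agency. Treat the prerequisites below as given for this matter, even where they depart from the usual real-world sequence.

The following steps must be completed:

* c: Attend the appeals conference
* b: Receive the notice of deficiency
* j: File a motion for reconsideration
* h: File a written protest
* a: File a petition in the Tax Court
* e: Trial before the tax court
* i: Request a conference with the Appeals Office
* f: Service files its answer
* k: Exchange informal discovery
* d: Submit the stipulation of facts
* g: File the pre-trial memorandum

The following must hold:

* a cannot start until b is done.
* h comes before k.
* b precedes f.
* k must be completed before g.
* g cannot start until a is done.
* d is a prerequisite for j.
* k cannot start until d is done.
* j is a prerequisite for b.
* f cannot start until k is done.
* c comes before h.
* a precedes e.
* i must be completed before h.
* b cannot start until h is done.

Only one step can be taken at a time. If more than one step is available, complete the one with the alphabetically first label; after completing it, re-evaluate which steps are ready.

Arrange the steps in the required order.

Nothing is required for c, d and i. c has the earlier label → c first.
d and i are both available; d has the earlier label → d.
j now also ready, so the ready set is {i, j}; i has the earlier label → i.
Now h and j have their prerequisites met. h has the earlier label, so h next.
Now j and k have their prerequisites met. j has the earlier label, so j next.
Ready: b and k. b has the earlier label → b.
a and k are both available; a has the earlier label → a.
e now also ready, so the ready set is {e, k}; e has the earlier label → e.
k needed d and h, now all done → k.
Ready: f and g. f has the earlier label → f.
g is the only step now ready → g.

c d i h j b a e k f g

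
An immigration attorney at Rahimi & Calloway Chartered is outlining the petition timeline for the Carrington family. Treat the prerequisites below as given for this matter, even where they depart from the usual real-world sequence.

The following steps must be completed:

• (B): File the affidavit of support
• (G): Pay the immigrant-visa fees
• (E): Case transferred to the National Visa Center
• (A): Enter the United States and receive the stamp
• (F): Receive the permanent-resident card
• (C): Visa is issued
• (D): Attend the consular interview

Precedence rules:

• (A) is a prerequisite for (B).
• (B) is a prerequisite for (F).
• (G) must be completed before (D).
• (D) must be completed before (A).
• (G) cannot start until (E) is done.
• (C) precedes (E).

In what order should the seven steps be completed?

Only (C) has no prerequisites, so it is first.
That leaves (E) as the only ready step → (E).
(G) needed (E), now all done → (G).
(D) is the only step now ready → (D).
Next only (A) has its prerequisites met → (A).
(B) is the only step now ready → (B).
(F) needed (B), now all done → (F).

(C) (E) (G) (D) (A) (B) (F)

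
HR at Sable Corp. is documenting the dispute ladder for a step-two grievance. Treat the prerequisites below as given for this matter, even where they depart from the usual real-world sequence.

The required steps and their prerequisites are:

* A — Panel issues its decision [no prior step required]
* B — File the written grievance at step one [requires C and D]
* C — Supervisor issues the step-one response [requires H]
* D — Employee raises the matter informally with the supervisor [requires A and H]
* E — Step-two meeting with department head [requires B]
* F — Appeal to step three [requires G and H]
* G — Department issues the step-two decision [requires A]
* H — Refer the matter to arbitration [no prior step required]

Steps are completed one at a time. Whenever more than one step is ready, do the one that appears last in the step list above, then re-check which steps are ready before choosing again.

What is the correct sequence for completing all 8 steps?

H C A G F D B E

H and A have no prerequisites; H is listed later, so H is first.
C and A are both available; C is listed later → C.
A is the only step now ready → A.
G and D are both available; G is listed later → G.
F and D are both available; F is listed later → F.
That leaves D as the only ready step → D.
B needed D and C, now all done → B.
E needed B, now all done → E.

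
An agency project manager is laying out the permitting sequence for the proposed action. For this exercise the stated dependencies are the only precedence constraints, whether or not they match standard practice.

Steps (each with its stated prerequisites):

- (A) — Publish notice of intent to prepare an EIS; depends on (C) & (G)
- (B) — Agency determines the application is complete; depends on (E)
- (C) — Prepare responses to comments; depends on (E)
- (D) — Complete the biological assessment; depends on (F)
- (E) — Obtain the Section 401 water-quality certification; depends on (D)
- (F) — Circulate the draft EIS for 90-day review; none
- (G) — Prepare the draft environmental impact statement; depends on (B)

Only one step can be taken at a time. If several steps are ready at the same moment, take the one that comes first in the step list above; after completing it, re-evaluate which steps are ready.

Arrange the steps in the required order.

(F) (D) (E) (B) (C) (G) (A)

(F) has no prerequisites → (F) first.
Next only (D) has its prerequisites met → (D).
(E) needed (D), now all done → (E).
Ready: (B) and (C). (B) is listed earlier → (B).
(G) now also ready, so the ready set is {(C), (G)}; (C) is listed earlier → (C).
(G) needed (B), now all done → (G).
Next only (A) has its prerequisites met → (A).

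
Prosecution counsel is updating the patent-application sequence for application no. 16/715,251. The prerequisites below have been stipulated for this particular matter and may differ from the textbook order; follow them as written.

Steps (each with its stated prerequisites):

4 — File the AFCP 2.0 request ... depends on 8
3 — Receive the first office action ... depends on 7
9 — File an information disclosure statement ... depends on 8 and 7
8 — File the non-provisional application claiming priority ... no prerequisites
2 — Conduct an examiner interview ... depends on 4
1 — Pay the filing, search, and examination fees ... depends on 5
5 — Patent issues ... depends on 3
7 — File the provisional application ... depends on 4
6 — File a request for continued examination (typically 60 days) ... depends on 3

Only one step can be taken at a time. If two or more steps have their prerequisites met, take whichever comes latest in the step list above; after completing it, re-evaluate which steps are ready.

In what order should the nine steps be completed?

8, 4, 7, 2, 9, 3, 6, 5, 1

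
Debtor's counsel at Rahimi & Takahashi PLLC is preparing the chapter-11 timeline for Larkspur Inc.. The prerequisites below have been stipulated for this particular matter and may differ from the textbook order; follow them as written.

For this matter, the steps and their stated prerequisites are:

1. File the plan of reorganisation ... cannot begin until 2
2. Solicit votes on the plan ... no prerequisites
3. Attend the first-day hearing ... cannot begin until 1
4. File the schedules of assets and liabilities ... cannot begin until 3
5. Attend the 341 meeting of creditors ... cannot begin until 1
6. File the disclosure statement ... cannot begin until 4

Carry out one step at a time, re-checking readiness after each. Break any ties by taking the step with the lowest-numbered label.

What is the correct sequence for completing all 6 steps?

Only 2 has no prerequisites, so it is first.
1 is the only step now ready → 1.
Ready: 3 and 5. 3 has the earlier label → 3.
4 now also ready, so the ready set is {4, 5}; 4 has the earlier label → 4.
6 now also ready, so the ready set is {5, 6}; 5 has the earlier label → 5.
That leaves 6 as the only ready step → 6.

2, 1, 3, 4, 5, 6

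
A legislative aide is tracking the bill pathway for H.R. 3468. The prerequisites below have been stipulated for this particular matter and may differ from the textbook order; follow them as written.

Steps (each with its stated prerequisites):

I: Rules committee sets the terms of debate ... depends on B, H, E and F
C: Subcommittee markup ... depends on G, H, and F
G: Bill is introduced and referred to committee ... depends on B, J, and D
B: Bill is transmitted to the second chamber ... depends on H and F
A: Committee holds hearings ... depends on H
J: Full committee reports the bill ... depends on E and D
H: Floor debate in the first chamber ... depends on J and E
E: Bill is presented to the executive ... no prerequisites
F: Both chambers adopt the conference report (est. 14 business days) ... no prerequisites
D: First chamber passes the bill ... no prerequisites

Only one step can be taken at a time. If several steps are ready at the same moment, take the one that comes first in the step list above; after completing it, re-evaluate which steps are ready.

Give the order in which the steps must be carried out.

E, F, D, J, H, B, I, G, C, A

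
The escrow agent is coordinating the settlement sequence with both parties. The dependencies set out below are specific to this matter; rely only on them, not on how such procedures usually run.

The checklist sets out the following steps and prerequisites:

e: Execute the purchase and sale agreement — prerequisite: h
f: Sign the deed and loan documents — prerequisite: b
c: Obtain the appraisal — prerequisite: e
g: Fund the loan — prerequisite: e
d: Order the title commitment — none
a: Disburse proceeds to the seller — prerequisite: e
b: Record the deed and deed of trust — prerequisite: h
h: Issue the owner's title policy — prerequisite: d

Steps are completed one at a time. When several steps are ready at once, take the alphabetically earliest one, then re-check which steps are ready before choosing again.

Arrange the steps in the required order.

d h b e a c f g

Only d has no prerequisites, so it is first.
That leaves h as the only ready step → h.
Ready: b and e. b has the earlier label → b.
f now also ready, so the ready set is {e, f}; e has the earlier label → e.
Now a, c, f and g have their prerequisites met. a has the earlier label, so a next.
c, f and g are all available; c has the earlier label → c.
Now f and g have their prerequisites met. f has the earlier label, so f next.
That leaves g as the only ready step → g.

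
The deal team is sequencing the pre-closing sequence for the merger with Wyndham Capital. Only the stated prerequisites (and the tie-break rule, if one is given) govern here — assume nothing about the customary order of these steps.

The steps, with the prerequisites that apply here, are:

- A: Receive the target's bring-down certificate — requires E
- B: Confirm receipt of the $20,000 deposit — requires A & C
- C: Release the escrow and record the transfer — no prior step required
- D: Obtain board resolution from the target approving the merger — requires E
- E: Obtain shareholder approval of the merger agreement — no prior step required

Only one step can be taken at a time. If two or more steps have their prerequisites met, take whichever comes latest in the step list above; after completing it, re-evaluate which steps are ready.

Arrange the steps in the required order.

E and C have no prerequisites; E is listed later, so E is first.
Now D, C and A have their prerequisites met. D is listed later, so D next.
C and A are both available; C is listed later → C.
A is the only step now ready → A.
Next only B has its prerequisites met → B.

E, D, C, A, B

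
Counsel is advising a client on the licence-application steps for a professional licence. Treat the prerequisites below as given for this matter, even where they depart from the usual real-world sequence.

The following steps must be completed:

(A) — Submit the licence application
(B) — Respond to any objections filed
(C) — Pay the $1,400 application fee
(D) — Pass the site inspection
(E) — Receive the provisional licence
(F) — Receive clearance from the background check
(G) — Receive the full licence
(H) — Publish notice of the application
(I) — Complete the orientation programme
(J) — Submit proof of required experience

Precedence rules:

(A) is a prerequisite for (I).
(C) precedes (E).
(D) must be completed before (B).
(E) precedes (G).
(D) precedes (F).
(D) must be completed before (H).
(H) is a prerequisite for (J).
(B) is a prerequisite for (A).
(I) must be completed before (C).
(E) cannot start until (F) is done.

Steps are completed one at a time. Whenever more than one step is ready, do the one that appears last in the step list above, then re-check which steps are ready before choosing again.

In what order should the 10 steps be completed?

(D) (H) (J) (F) (B) (A) (I) (C) (E) (G)

(D) is the only step with nothing outstanding, so it goes first.
(H), (F) and (B) are all available; (H) is listed later → (H).
Ready: (J), (F) and (B). (J) is listed later → (J).
Now (F) and (B) have their prerequisites met. (F) is listed later, so (F) next.
Next only (B) has its prerequisites met → (B).
(A) is the only step now ready → (A).
(I) needed (A), now all done → (I).
That leaves (C) as the only ready step → (C).
(E) needed (F) and (C), now all done → (E).
That leaves (G) as the only ready step → (G).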